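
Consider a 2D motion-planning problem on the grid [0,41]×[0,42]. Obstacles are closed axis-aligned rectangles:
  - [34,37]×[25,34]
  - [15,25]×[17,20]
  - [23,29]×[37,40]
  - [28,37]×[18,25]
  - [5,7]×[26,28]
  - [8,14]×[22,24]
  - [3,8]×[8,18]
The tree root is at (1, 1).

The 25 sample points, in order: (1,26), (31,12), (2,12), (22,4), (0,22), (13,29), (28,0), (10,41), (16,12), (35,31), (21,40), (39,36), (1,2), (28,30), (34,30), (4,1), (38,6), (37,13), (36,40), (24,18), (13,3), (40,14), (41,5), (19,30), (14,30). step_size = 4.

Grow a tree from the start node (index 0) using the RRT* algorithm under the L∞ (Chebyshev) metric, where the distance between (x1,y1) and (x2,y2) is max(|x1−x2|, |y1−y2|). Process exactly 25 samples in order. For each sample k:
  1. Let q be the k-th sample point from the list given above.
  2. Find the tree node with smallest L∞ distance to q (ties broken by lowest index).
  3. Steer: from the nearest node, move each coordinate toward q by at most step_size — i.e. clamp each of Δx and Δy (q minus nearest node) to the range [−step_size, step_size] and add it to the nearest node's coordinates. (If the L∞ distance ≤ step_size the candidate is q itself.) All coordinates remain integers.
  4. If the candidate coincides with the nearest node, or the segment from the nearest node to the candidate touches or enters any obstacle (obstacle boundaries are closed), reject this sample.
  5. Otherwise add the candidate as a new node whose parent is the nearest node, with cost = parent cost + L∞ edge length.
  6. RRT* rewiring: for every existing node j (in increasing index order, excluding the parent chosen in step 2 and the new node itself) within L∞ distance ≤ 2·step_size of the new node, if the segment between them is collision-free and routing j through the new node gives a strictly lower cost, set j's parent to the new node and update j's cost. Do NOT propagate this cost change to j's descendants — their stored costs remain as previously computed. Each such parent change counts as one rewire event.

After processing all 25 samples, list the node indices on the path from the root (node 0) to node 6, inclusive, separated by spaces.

Path: 0 2 4 6

1. q=(1,26) nearest=0 d=25 new=(1,5) → add node 1 parent=0 cost=4
2. q=(31,12) nearest=0 d=30 new=(5,5) → add node 2 parent=0 cost=4
3. q=(2,12) nearest=1 d=7 new=(2,9) → add node 3 parent=1 cost=8
4. q=(22,4) nearest=2 d=17 new=(9,4) → add node 4 parent=2 cost=8
5. q=(0,22) nearest=3 d=13 new=(0,13) → add node 5 parent=3 cost=12
6. q=(13,29) nearest=5 d=16 new=(4,17) → blocked by [3,8]×[8,18], reject
7. q=(28,0) nearest=4 d=19 new=(13,0) → add node 6 parent=4 cost=12
8. q=(10,41) nearest=5 d=28 new=(4,17) → blocked by [3,8]×[8,18], reject
9. q=(16,12) nearest=4 d=8 new=(13,8) → add node 7 parent=4 cost=12
10. q=(35,31) nearest=7 d=23 new=(17,12) → add node 8 parent=7 cost=16
11. q=(21,40) nearest=5 d=27 new=(4,17) → blocked by [3,8]×[8,18], reject
12. q=(39,36) nearest=8 d=24 new=(21,16) → add node 9 parent=8 cost=20
13. q=(1,2) nearest=0 d=1 new=(1,2) → add node 10 parent=0 cost=1
14. q=(28,30) nearest=9 d=14 new=(25,20) → blocked by [15,25]×[17,20], reject
15. q=(34,30) nearest=9 d=14 new=(25,20) → blocked by [15,25]×[17,20], reject
16. q=(4,1) nearest=0 d=3 new=(4,1) → add node 11 parent=0 cost=3
17. q=(38,6) nearest=9 d=17 new=(25,12) → add node 12 parent=9 cost=24
18. q=(37,13) nearest=12 d=12 new=(29,13) → add node 13 parent=12 cost=28
19. q=(36,40) nearest=9 d=24 new=(25,20) → blocked by [15,25]×[17,20], reject
20. q=(24,18) nearest=9 d=3 new=(24,18) → blocked by [15,25]×[17,20], reject
21. q=(13,3) nearest=6 d=3 new=(13,3) → add node 14 parent=6 cost=15
22. q=(40,14) nearest=13 d=11 new=(33,14) → add node 15 parent=13 cost=32
23. q=(41,5) nearest=15 d=9 new=(37,10) → add node 16 parent=15 cost=36
24. q=(19,30) nearest=9 d=14 new=(19,20) → blocked by [15,25]×[17,20], reject
25. q=(14,30) nearest=9 d=14 new=(17,20) → blocked by [15,25]×[17,20], reject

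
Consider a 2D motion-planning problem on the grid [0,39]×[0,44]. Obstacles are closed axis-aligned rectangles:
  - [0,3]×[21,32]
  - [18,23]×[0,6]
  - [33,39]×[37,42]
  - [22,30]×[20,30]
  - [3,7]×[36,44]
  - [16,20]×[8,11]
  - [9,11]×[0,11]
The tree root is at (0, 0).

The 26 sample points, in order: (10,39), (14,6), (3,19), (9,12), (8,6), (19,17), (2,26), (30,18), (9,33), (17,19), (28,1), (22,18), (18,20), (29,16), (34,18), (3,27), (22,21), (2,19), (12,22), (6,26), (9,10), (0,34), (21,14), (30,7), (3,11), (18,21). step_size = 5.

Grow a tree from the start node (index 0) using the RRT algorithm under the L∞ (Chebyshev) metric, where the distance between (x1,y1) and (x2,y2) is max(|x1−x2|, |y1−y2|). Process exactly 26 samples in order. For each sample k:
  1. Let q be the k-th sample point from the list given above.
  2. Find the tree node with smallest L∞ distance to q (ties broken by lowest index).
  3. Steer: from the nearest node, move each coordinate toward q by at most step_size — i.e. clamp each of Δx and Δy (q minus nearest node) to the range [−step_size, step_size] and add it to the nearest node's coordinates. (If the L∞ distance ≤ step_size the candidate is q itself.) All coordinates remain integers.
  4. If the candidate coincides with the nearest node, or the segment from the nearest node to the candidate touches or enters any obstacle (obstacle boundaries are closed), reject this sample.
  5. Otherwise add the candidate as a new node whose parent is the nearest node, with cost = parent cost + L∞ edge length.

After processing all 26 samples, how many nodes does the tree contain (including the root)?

1. q=(10,39) nearest=0 d=39 new=(5,5) → add node 1 parent=0 cost=5
2. q=(14,6) nearest=1 d=9 new=(10,6) → blocked by [9,11]×[0,11], reject
3. q=(3,19) nearest=1 d=14 new=(3,10) → add node 2 parent=1 cost=10
4. q=(9,12) nearest=2 d=6 new=(8,12) → add node 3 parent=2 cost=15
5. q=(8,6) nearest=1 d=3 new=(8,6) → add node 4 parent=1 cost=8
6. q=(19,17) nearest=3 d=11 new=(13,17) → add node 5 parent=3 cost=20
7. q=(2,26) nearest=5 d=11 new=(8,22) → add node 6 parent=5 cost=25
8. q=(30,18) nearest=5 d=17 new=(18,18) → add node 7 parent=5 cost=25
9. q=(9,33) nearest=6 d=11 new=(9,27) → add node 8 parent=6 cost=30
10. q=(17,19) nearest=7 d=1 new=(17,19) → add node 9 parent=7 cost=26
11. q=(28,1) nearest=5 d=16 new=(18,12) → add node 10 parent=5 cost=25
12. q=(22,18) nearest=7 d=4 new=(22,18) → add node 11 parent=7 cost=29
13. q=(18,20) nearest=9 d=1 new=(18,20) → add node 12 parent=9 cost=27
14. q=(29,16) nearest=11 d=7 new=(27,16) → add node 13 parent=11 cost=34
15. q=(34,18) nearest=13 d=7 new=(32,18) → add node 14 parent=13 cost=39
16. q=(3,27) nearest=6 d=5 new=(3,27) → blocked by [0,3]×[21,32], reject
17. q=(22,21) nearest=11 d=3 new=(22,21) → blocked by [22,30]×[20,30], reject
18. q=(2,19) nearest=6 d=6 new=(3,19) → add node 15 parent=6 cost=30
19. q=(12,22) nearest=6 d=4 new=(12,22) → add node 16 parent=6 cost=29
20. q=(6,26) nearest=8 d=3 new=(6,26) → add node 17 parent=8 cost=33
21. q=(9,10) nearest=3 d=2 new=(9,10) → blocked by [9,11]×[0,11], reject
22. q=(0,34) nearest=17 d=8 new=(1,31) → blocked by [0,3]×[21,32], reject
23. q=(21,14) nearest=10 d=3 new=(21,14) → add node 18 parent=10 cost=28
24. q=(30,7) nearest=13 d=9 new=(30,11) → add node 19 parent=13 cost=39
25. q=(3,11) nearest=2 d=1 new=(3,11) → add node 20 parent=2 cost=11
26. q=(18,21) nearest=12 d=1 new=(18,21) → add node 21 parent=12 cost=28

Node count: 22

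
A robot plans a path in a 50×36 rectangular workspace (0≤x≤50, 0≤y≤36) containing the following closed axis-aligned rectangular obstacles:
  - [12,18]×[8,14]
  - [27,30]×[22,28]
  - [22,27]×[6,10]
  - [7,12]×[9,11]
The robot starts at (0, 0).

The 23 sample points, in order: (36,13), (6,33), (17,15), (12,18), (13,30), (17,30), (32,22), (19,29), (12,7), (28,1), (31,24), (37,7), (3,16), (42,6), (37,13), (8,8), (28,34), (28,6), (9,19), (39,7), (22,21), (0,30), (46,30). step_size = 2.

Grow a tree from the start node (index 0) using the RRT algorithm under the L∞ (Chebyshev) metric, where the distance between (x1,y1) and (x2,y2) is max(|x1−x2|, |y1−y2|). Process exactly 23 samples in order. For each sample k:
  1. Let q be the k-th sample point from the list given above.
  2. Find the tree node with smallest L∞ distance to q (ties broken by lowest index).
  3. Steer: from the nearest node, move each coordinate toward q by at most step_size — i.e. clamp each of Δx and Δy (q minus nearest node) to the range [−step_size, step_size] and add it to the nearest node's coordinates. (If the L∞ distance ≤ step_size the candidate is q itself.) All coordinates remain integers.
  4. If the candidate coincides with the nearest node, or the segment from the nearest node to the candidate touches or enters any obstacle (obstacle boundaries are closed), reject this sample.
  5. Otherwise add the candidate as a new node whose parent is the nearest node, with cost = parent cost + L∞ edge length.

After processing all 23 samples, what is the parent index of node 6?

1. q=(36,13) nearest=0 d=36 new=(2,2) → add node 1 parent=0 cost=2
2. q=(6,33) nearest=1 d=31 new=(4,4) → add node 2 parent=1 cost=4
3. q=(17,15) nearest=2 d=13 new=(6,6) → add node 3 parent=2 cost=6
4. q=(12,18) nearest=3 d=12 new=(8,8) → add node 4 parent=3 cost=8
5. q=(13,30) nearest=4 d=22 new=(10,10) → blocked by [7,12]×[9,11], reject
6. q=(17,30) nearest=4 d=22 new=(10,10) → blocked by [7,12]×[9,11], reject
7. q=(32,22) nearest=4 d=24 new=(10,10) → blocked by [7,12]×[9,11], reject
8. q=(19,29) nearest=4 d=21 new=(10,10) → blocked by [7,12]×[9,11], reject
9. q=(12,7) nearest=4 d=4 new=(10,7) → add node 5 parent=4 cost=10
10. q=(28,1) nearest=5 d=18 new=(12,5) → add node 6 parent=5 cost=12
11. q=(31,24) nearest=6 d=19 new=(14,7) → add node 7 parent=6 cost=14
12. q=(37,7) nearest=7 d=23 new=(16,7) → add node 8 parent=7 cost=16
13. q=(3,16) nearest=4 d=8 new=(6,10) → blocked by [7,12]×[9,11], reject
14. q=(42,6) nearest=8 d=26 new=(18,6) → add node 9 parent=8 cost=18
15. q=(37,13) nearest=9 d=19 new=(20,8) → add node 10 parent=9 cost=20
16. q=(8,8) nearest=4 d=0 → coincident, reject
17. q=(28,34) nearest=4 d=26 new=(10,10) → blocked by [7,12]×[9,11], reject
18. q=(28,6) nearest=10 d=8 new=(22,6) → blocked by [22,27]×[6,10], reject
19. q=(9,19) nearest=4 d=11 new=(9,10) → blocked by [7,12]×[9,11], reject
20. q=(39,7) nearest=10 d=19 new=(22,7) → blocked by [22,27]×[6,10], reject
21. q=(22,21) nearest=10 d=13 new=(22,10) → blocked by [22,27]×[6,10], reject
22. q=(0,30) nearest=4 d=22 new=(6,10) → blocked by [7,12]×[9,11], reject
23. q=(46,30) nearest=10 d=26 new=(22,10) → blocked by [22,27]×[6,10], reject

Parent of node 6: 5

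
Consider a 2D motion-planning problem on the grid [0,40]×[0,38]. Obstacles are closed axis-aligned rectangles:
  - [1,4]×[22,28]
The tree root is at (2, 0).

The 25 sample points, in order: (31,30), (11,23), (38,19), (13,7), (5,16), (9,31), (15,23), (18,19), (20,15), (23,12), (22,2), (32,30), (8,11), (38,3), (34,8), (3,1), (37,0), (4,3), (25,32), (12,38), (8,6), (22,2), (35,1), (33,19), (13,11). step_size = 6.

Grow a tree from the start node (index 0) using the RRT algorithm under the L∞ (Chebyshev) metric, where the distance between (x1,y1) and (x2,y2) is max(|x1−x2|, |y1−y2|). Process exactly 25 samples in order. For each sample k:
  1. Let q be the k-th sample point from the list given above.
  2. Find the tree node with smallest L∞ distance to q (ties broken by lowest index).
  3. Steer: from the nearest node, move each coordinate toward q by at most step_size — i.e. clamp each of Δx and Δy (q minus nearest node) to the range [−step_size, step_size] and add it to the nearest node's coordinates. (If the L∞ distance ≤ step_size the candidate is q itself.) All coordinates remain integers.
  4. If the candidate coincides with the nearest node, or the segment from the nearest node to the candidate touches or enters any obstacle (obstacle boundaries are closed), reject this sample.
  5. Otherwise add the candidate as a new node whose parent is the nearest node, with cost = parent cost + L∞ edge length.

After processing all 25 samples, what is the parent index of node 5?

Parent of node 5: 2

1. q=(31,30) nearest=0 d=30 new=(8,6) → add node 1 parent=0 cost=6
2. q=(11,23) nearest=1 d=17 new=(11,12) → add node 2 parent=1 cost=12
3. q=(38,19) nearest=2 d=27 new=(17,18) → add node 3 parent=2 cost=18
4. q=(13,7) nearest=1 d=5 new=(13,7) → add node 4 parent=1 cost=11
5. q=(5,16) nearest=2 d=6 new=(5,16) → add node 5 parent=2 cost=18
6. q=(9,31) nearest=3 d=13 new=(11,24) → add node 6 parent=3 cost=24
7. q=(15,23) nearest=6 d=4 new=(15,23) → add node 7 parent=6 cost=28
8. q=(18,19) nearest=3 d=1 new=(18,19) → add node 8 parent=3 cost=19
9. q=(20,15) nearest=3 d=3 new=(20,15) → add node 9 parent=3 cost=21
10. q=(23,12) nearest=9 d=3 new=(23,12) → add node 10 parent=9 cost=24
11. q=(22,2) nearest=4 d=9 new=(19,2) → add node 11 parent=4 cost=17
12. q=(32,30) nearest=8 d=14 new=(24,25) → add node 12 parent=8 cost=25
13. q=(8,11) nearest=2 d=3 new=(8,11) → add node 13 parent=2 cost=15
14. q=(38,3) nearest=10 d=15 new=(29,6) → add node 14 parent=10 cost=30
15. q=(34,8) nearest=14 d=5 new=(34,8) → add node 15 parent=14 cost=35
16. q=(3,1) nearest=0 d=1 new=(3,1) → add node 16 parent=0 cost=1
17. q=(37,0) nearest=14 d=8 new=(35,0) → add node 17 parent=14 cost=36
18. q=(4,3) nearest=16 d=2 new=(4,3) → add node 18 parent=16 cost=3
19. q=(25,32) nearest=12 d=7 new=(25,31) → add node 19 parent=12 cost=31
20. q=(12,38) nearest=12 d=13 new=(18,31) → add node 20 parent=12 cost=31
21. q=(8,6) nearest=1 d=0 → coincident, reject
22. q=(22,2) nearest=11 d=3 new=(22,2) → add node 21 parent=11 cost=20
23. q=(35,1) nearest=17 d=1 new=(35,1) → add node 22 parent=17 cost=37
24. q=(33,19) nearest=12 d=9 new=(30,19) → add node 23 parent=12 cost=31
25. q=(13,11) nearest=2 d=2 new=(13,11) → add node 24 parent=2 cost=14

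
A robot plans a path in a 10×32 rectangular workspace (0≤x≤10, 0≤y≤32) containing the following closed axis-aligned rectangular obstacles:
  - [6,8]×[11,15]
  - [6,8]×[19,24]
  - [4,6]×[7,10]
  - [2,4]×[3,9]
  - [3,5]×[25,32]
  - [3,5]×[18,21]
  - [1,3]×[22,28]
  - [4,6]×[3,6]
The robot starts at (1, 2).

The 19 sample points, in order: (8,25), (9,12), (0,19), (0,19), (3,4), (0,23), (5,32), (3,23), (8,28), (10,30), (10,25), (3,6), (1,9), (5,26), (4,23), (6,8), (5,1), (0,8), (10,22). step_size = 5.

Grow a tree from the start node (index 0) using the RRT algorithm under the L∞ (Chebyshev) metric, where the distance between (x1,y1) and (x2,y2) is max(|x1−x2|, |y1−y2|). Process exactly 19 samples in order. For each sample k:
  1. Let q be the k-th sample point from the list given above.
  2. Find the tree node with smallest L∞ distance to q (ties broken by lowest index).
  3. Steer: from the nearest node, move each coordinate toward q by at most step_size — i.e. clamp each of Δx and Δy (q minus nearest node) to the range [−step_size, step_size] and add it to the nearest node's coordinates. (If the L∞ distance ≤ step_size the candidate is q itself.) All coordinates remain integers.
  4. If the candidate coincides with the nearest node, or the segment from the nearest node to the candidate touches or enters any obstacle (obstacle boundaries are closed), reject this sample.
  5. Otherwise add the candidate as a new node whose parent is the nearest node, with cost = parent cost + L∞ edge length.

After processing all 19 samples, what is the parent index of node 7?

Parent of node 7: 2

1. q=(8,25) nearest=0 d=23 new=(6,7) → blocked by [4,6]×[7,10], reject
2. q=(9,12) nearest=0 d=10 new=(6,7) → blocked by [4,6]×[7,10], reject
3. q=(0,19) nearest=0 d=17 new=(0,7) → add node 1 parent=0 cost=5
4. q=(0,19) nearest=1 d=12 new=(0,12) → add node 2 parent=1 cost=10
5. q=(3,4) nearest=0 d=2 new=(3,4) → blocked by [2,4]×[3,9], reject
6. q=(0,23) nearest=2 d=11 new=(0,17) → add node 3 parent=2 cost=15
7. q=(5,32) nearest=3 d=15 new=(5,22) → blocked by [3,5]×[18,21], reject
8. q=(3,23) nearest=3 d=6 new=(3,22) → blocked by [1,3]×[22,28], reject
9. q=(8,28) nearest=3 d=11 new=(5,22) → blocked by [3,5]×[18,21], reject
10. q=(10,30) nearest=3 d=13 new=(5,22) → blocked by [3,5]×[18,21], reject
11. q=(10,25) nearest=3 d=10 new=(5,22) → blocked by [3,5]×[18,21], reject
12. q=(3,6) nearest=1 d=3 new=(3,6) → blocked by [2,4]×[3,9], reject
13. q=(1,9) nearest=1 d=2 new=(1,9) → add node 4 parent=1 cost=7
14. q=(5,26) nearest=3 d=9 new=(5,22) → blocked by [3,5]×[18,21], reject
15. q=(4,23) nearest=3 d=6 new=(4,22) → blocked by [3,5]×[18,21], reject
16. q=(6,8) nearest=4 d=5 new=(6,8) → blocked by [4,6]×[7,10], reject
17. q=(5,1) nearest=0 d=4 new=(5,1) → add node 5 parent=0 cost=4
18. q=(0,8) nearest=1 d=1 new=(0,8) → add node 6 parent=1 cost=6
19. q=(10,22) nearest=2 d=10 new=(5,17) → add node 7 parent=2 cost=15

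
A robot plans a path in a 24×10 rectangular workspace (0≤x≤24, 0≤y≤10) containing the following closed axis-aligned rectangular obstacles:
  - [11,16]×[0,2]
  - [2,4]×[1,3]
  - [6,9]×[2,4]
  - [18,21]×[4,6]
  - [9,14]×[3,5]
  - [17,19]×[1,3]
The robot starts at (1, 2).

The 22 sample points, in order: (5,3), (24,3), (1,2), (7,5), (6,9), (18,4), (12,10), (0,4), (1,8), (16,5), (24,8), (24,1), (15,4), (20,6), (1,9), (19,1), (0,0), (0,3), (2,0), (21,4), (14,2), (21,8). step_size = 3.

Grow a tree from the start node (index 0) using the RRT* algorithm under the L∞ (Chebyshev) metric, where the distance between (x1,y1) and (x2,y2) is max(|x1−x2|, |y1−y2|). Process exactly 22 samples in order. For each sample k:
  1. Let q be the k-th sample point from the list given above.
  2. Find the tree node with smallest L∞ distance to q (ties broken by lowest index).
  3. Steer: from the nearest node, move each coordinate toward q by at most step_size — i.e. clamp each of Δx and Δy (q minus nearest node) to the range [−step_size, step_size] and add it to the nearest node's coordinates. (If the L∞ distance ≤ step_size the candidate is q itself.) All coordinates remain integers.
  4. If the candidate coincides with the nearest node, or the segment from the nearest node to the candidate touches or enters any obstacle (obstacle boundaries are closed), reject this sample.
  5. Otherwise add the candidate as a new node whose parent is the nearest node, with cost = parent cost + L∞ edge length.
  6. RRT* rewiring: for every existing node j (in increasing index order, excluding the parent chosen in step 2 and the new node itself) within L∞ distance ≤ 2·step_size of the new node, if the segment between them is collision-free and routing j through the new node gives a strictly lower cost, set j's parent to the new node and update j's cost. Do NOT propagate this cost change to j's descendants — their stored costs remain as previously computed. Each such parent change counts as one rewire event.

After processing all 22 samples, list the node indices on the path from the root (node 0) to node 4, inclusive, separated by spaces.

Path: 0 4

1. q=(5,3) nearest=0 d=4 new=(4,3) → blocked by [2,4]×[1,3], reject
2. q=(24,3) nearest=0 d=23 new=(4,3) → blocked by [2,4]×[1,3], reject
3. q=(1,2) nearest=0 d=0 → coincident, reject
4. q=(7,5) nearest=0 d=6 new=(4,5) → blocked by [2,4]×[1,3], reject
5. q=(6,9) nearest=0 d=7 new=(4,5) → blocked by [2,4]×[1,3], reject
6. q=(18,4) nearest=0 d=17 new=(4,4) → blocked by [2,4]×[1,3], reject
7. q=(12,10) nearest=0 d=11 new=(4,5) → blocked by [2,4]×[1,3], reject
8. q=(0,4) nearest=0 d=2 new=(0,4) → add node 1 parent=0 cost=2
9. q=(1,8) nearest=1 d=4 new=(1,7) → add node 2 parent=1 cost=5
10. q=(16,5) nearest=0 d=15 new=(4,5) → blocked by [2,4]×[1,3], reject
11. q=(24,8) nearest=0 d=23 new=(4,5) → blocked by [2,4]×[1,3], reject
12. q=(24,1) nearest=0 d=23 new=(4,1) → blocked by [2,4]×[1,3], reject
13. q=(15,4) nearest=0 d=14 new=(4,4) → blocked by [2,4]×[1,3], reject
14. q=(20,6) nearest=0 d=19 new=(4,5) → blocked by [2,4]×[1,3], reject
15. q=(1,9) nearest=2 d=2 new=(1,9) → add node 3 parent=2 cost=7
16. q=(19,1) nearest=0 d=18 new=(4,1) → blocked by [2,4]×[1,3], reject
17. q=(0,0) nearest=0 d=2 new=(0,0) → add node 4 parent=0 cost=2
18. q=(0,3) nearest=0 d=1 new=(0,3) → add node 5 parent=0 cost=1
19. q=(2,0) nearest=0 d=2 new=(2,0) → add node 6 parent=0 cost=2
20. q=(21,4) nearest=6 d=19 new=(5,3) → blocked by [2,4]×[1,3], reject
21. q=(14,2) nearest=6 d=12 new=(5,2) → blocked by [2,4]×[1,3], reject
22. q=(21,8) nearest=6 d=19 new=(5,3) → blocked by [2,4]×[1,3], reject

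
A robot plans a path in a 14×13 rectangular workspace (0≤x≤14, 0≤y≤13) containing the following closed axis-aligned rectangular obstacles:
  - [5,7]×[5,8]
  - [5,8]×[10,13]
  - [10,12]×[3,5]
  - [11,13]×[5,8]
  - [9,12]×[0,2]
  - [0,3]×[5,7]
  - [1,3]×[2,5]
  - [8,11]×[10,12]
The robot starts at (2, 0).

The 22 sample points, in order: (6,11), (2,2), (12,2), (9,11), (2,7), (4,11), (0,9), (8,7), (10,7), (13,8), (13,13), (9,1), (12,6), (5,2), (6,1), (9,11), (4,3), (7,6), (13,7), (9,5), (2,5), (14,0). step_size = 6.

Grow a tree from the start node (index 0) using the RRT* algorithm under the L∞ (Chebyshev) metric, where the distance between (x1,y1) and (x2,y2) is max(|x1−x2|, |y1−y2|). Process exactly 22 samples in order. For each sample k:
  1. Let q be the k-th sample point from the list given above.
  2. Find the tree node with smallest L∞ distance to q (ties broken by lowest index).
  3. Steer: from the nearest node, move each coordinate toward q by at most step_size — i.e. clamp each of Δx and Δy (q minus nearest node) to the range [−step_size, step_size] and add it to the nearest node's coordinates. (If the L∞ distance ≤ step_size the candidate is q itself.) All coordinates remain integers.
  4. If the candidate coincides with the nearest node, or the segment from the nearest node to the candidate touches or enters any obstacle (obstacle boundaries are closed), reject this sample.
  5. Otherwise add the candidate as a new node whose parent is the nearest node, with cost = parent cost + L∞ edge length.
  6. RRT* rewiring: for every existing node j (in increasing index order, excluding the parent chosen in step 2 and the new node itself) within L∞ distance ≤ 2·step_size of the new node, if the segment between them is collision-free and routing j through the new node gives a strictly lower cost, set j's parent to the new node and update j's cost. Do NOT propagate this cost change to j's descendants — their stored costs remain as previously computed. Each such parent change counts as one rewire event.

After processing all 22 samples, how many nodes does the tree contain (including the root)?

Node count: 9

1. q=(6,11) nearest=0 d=11 new=(6,6) → blocked by [5,7]×[5,8], reject
2. q=(2,2) nearest=0 d=2 new=(2,2) → blocked by [1,3]×[2,5], reject
3. q=(12,2) nearest=0 d=10 new=(8,2) → add node 1 parent=0 cost=6
4. q=(9,11) nearest=1 d=9 new=(9,8) → add node 2 parent=1 cost=12
5. q=(2,7) nearest=1 d=6 new=(2,7) → blocked by [0,3]×[5,7], reject
6. q=(4,11) nearest=2 d=5 new=(4,11) → blocked by [5,8]×[10,13], reject
7. q=(0,9) nearest=1 d=8 new=(2,8) → blocked by [5,7]×[5,8], reject
8. q=(8,7) nearest=2 d=1 new=(8,7) → add node 3 parent=2 cost=13
9. q=(10,7) nearest=2 d=1 new=(10,7) → add node 4 parent=2 cost=13
10. q=(13,8) nearest=4 d=3 new=(13,8) → blocked by [11,13]×[5,8], reject
11. q=(13,13) nearest=2 d=5 new=(13,13) → blocked by [8,11]×[10,12], reject
12. q=(9,1) nearest=1 d=1 new=(9,1) → blocked by [9,12]×[0,2], reject
13. q=(12,6) nearest=4 d=2 new=(12,6) → blocked by [11,13]×[5,8], reject
14. q=(5,2) nearest=0 d=3 new=(5,2) → add node 5 parent=0 cost=3; rewire 4→5 (8<13)
15. q=(6,1) nearest=5 d=1 new=(6,1) → add node 6 parent=5 cost=4; rewire 2→6 (11<12); rewire 3→6 (10<13)
16. q=(9,11) nearest=2 d=3 new=(9,11) → blocked by [8,11]×[10,12], reject
17. q=(4,3) nearest=5 d=1 new=(4,3) → add node 7 parent=5 cost=4
18. q=(7,6) nearest=3 d=1 new=(7,6) → blocked by [5,7]×[5,8], reject
19. q=(13,7) nearest=4 d=3 new=(13,7) → blocked by [11,13]×[5,8], reject
20. q=(9,5) nearest=3 d=2 new=(9,5) → add node 8 parent=3 cost=12
21. q=(2,5) nearest=7 d=2 new=(2,5) → blocked by [0,3]×[5,7], reject
22. q=(14,0) nearest=8 d=5 new=(14,0) → blocked by [10,12]×[3,5], reject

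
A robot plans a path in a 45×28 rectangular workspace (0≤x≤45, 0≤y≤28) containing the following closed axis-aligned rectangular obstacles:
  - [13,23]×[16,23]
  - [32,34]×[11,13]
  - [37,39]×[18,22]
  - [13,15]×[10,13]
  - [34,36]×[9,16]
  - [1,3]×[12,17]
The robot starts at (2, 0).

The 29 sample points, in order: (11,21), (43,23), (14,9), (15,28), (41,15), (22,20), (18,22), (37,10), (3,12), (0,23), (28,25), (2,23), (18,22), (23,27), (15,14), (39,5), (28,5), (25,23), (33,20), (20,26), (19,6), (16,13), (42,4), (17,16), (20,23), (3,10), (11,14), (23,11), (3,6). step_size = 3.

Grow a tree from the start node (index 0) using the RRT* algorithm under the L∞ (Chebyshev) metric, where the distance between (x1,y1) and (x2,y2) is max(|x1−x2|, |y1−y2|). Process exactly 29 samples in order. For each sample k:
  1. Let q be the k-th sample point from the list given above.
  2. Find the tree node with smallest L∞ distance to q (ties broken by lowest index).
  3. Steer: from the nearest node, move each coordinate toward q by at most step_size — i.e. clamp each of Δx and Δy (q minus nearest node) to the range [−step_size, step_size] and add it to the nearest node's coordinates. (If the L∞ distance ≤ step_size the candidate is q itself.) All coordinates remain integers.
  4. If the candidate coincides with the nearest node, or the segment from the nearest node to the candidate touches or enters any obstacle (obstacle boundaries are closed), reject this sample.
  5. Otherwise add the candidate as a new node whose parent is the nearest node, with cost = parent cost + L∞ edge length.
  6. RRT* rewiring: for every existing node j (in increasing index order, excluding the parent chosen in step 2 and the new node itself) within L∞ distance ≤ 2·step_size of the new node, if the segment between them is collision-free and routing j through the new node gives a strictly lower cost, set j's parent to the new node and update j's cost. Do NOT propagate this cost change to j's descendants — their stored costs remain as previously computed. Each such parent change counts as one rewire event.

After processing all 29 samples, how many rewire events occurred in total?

1. q=(11,21) nearest=0 d=21 new=(5,3) → add node 1 parent=0 cost=3
2. q=(43,23) nearest=1 d=38 new=(8,6) → add node 2 parent=1 cost=6
3. q=(14,9) nearest=2 d=6 new=(11,9) → add node 3 parent=2 cost=9
4. q=(15,28) nearest=3 d=19 new=(14,12) → blocked by [13,15]×[10,13], reject
5. q=(41,15) nearest=3 d=30 new=(14,12) → blocked by [13,15]×[10,13], reject
6. q=(22,20) nearest=3 d=11 new=(14,12) → blocked by [13,15]×[10,13], reject
7. q=(18,22) nearest=3 d=13 new=(14,12) → blocked by [13,15]×[10,13], reject
8. q=(37,10) nearest=3 d=26 new=(14,10) → blocked by [13,15]×[10,13], reject
9. q=(3,12) nearest=2 d=6 new=(5,9) → add node 4 parent=2 cost=9
10. q=(0,23) nearest=3 d=14 new=(8,12) → add node 5 parent=3 cost=12
11. q=(28,25) nearest=3 d=17 new=(14,12) → blocked by [13,15]×[10,13], reject
12. q=(2,23) nearest=5 d=11 new=(5,15) → add node 6 parent=5 cost=15
13. q=(18,22) nearest=5 d=10 new=(11,15) → add node 7 parent=5 cost=15
14. q=(23,27) nearest=7 d=12 new=(14,18) → blocked by [13,23]×[16,23], reject
15. q=(15,14) nearest=7 d=4 new=(14,14) → add node 8 parent=7 cost=18
16. q=(39,5) nearest=8 d=25 new=(17,11) → blocked by [13,15]×[10,13], reject
17. q=(28,5) nearest=8 d=14 new=(17,11) → blocked by [13,15]×[10,13], reject
18. q=(25,23) nearest=8 d=11 new=(17,17) → blocked by [13,23]×[16,23], reject
19. q=(33,20) nearest=8 d=19 new=(17,17) → blocked by [13,23]×[16,23], reject
20. q=(20,26) nearest=7 d=11 new=(14,18) → blocked by [13,23]×[16,23], reject
21. q=(19,6) nearest=3 d=8 new=(14,6) → add node 9 parent=3 cost=12
22. q=(16,13) nearest=8 d=2 new=(16,13) → add node 10 parent=8 cost=20
23. q=(42,4) nearest=10 d=26 new=(19,10) → add node 11 parent=10 cost=23
24. q=(17,16) nearest=8 d=3 new=(17,16) → blocked by [13,23]×[16,23], reject
25. q=(20,23) nearest=7 d=9 new=(14,18) → blocked by [13,23]×[16,23], reject
26. q=(3,10) nearest=4 d=2 new=(3,10) → add node 12 parent=4 cost=11
27. q=(11,14) nearest=7 d=1 new=(11,14) → add node 13 parent=7 cost=16
28. q=(23,11) nearest=11 d=4 new=(22,11) → add node 14 parent=11 cost=26
29. q=(3,6) nearest=1 d=3 new=(3,6) → add node 15 parent=1 cost=6; rewire 12→15 (10<11)

Rewire events: 1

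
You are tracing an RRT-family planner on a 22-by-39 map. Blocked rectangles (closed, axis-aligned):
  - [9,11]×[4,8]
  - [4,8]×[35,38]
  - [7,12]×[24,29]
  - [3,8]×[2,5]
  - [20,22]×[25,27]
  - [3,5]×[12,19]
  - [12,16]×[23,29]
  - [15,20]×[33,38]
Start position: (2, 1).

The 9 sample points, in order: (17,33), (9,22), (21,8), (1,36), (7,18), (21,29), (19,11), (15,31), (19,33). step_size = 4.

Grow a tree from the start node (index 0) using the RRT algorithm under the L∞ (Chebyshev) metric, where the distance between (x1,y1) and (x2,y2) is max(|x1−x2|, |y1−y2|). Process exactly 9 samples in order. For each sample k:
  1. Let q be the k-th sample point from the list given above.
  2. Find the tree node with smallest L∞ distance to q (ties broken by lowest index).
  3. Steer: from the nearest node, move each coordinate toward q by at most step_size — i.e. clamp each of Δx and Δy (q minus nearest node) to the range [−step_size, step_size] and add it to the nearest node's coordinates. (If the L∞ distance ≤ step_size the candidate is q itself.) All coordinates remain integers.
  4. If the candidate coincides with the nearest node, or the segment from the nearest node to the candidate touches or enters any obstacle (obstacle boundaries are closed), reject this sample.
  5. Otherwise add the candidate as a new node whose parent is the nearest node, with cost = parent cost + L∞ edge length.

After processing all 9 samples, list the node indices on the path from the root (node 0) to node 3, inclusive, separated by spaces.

Path: 0 1 2 3

1. q=(17,33) nearest=0 d=32 new=(6,5) → blocked by [3,8]×[2,5], reject
2. q=(9,22) nearest=0 d=21 new=(6,5) → blocked by [3,8]×[2,5], reject
3. q=(21,8) nearest=0 d=19 new=(6,5) → blocked by [3,8]×[2,5], reject
4. q=(1,36) nearest=0 d=35 new=(1,5) → add node 1 parent=0 cost=4
5. q=(7,18) nearest=1 d=13 new=(5,9) → add node 2 parent=1 cost=8
6. q=(21,29) nearest=2 d=20 new=(9,13) → add node 3 parent=2 cost=12
7. q=(19,11) nearest=3 d=10 new=(13,11) → add node 4 parent=3 cost=16
8. q=(15,31) nearest=3 d=18 new=(13,17) → add node 5 parent=3 cost=16
9. q=(19,33) nearest=5 d=16 new=(17,21) → add node 6 parent=5 cost=20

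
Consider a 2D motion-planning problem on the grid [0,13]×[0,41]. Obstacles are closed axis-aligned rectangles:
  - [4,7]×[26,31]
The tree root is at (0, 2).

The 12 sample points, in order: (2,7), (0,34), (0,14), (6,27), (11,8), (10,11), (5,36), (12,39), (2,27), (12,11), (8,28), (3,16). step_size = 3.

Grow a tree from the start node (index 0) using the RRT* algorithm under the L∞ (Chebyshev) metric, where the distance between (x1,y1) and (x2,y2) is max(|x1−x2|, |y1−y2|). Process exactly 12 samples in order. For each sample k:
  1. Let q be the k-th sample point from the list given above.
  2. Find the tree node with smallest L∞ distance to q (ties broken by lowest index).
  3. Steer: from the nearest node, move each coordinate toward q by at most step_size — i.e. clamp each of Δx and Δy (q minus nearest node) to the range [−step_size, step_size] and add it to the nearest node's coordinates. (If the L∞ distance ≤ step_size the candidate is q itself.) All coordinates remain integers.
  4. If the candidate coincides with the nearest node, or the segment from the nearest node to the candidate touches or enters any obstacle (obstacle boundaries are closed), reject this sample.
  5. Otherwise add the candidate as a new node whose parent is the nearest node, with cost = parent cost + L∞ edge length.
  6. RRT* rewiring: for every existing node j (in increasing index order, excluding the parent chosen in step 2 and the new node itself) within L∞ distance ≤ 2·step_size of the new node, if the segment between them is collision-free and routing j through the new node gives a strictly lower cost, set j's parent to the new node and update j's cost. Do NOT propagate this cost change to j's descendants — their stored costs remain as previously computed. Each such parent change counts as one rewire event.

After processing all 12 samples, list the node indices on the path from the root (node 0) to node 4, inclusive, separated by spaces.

1. q=(2,7) nearest=0 d=5 new=(2,5) → add node 1 parent=0 cost=3
2. q=(0,34) nearest=1 d=29 new=(0,8) → add node 2 parent=1 cost=6
3. q=(0,14) nearest=2 d=6 new=(0,11) → add node 3 parent=2 cost=9
4. q=(6,27) nearest=3 d=16 new=(3,14) → add node 4 parent=3 cost=12
5. q=(11,8) nearest=4 d=8 new=(6,11) → add node 5 parent=4 cost=15
6. q=(10,11) nearest=5 d=4 new=(9,11) → add node 6 parent=5 cost=18
7. q=(5,36) nearest=4 d=22 new=(5,17) → add node 7 parent=4 cost=15
8. q=(12,39) nearest=7 d=22 new=(8,20) → add node 8 parent=7 cost=18
9. q=(2,27) nearest=8 d=7 new=(5,23) → add node 9 parent=8 cost=21
10. q=(12,11) nearest=6 d=3 new=(12,11) → add node 10 parent=6 cost=21
11. q=(8,28) nearest=9 d=5 new=(8,26) → add node 11 parent=9 cost=24
12. q=(3,16) nearest=4 d=2 new=(3,16) → add node 12 parent=4 cost=14

Path: 0 1 2 3 4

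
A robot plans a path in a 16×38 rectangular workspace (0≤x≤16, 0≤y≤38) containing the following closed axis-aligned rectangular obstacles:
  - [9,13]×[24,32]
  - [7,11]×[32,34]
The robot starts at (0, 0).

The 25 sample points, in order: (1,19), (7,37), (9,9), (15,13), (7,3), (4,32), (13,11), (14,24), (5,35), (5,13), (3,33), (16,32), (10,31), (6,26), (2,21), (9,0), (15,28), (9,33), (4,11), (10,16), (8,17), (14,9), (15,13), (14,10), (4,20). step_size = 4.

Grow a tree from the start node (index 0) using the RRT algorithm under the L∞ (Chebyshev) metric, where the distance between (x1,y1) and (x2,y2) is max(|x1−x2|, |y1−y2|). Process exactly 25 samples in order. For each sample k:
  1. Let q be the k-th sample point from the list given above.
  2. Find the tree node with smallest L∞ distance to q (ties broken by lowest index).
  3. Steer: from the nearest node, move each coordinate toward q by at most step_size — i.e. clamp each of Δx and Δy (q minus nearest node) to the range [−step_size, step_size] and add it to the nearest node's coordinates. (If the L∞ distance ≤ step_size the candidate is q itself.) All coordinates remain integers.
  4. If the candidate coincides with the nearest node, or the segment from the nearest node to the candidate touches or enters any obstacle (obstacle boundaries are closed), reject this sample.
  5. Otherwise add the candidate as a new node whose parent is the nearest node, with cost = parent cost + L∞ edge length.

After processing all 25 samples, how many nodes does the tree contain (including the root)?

1. q=(1,19) nearest=0 d=19 new=(1,4) → add node 1 parent=0 cost=4
2. q=(7,37) nearest=1 d=33 new=(5,8) → add node 2 parent=1 cost=8
3. q=(9,9) nearest=2 d=4 new=(9,9) → add node 3 parent=2 cost=12
4. q=(15,13) nearest=3 d=6 new=(13,13) → add node 4 parent=3 cost=16
5. q=(7,3) nearest=2 d=5 new=(7,4) → add node 5 parent=2 cost=12
6. q=(4,32) nearest=4 d=19 new=(9,17) → add node 6 parent=4 cost=20
7. q=(13,11) nearest=4 d=2 new=(13,11) → add node 7 parent=4 cost=18
8. q=(14,24) nearest=6 d=7 new=(13,21) → add node 8 parent=6 cost=24
9. q=(5,35) nearest=8 d=14 new=(9,25) → blocked by [9,13]×[24,32], reject
10. q=(5,13) nearest=3 d=4 new=(5,13) → add node 9 parent=3 cost=16
11. q=(3,33) nearest=8 d=12 new=(9,25) → blocked by [9,13]×[24,32], reject
12. q=(16,32) nearest=8 d=11 new=(16,25) → add node 10 parent=8 cost=28
13. q=(10,31) nearest=10 d=6 new=(12,29) → blocked by [9,13]×[24,32], reject
14. q=(6,26) nearest=8 d=7 new=(9,25) → blocked by [9,13]×[24,32], reject
15. q=(2,21) nearest=6 d=7 new=(5,21) → add node 11 parent=6 cost=24
16. q=(9,0) nearest=5 d=4 new=(9,0) → add node 12 parent=5 cost=16
17. q=(15,28) nearest=10 d=3 new=(15,28) → add node 13 parent=10 cost=31
18. q=(9,33) nearest=13 d=6 new=(11,32) → blocked by [9,13]×[24,32], reject
19. q=(4,11) nearest=9 d=2 new=(4,11) → add node 14 parent=9 cost=18
20. q=(10,16) nearest=6 d=1 new=(10,16) → add node 15 parent=6 cost=21
21. q=(8,17) nearest=6 d=1 new=(8,17) → add node 16 parent=6 cost=21
22. q=(14,9) nearest=7 d=2 new=(14,9) → add node 17 parent=7 cost=20
23. q=(15,13) nearest=4 d=2 new=(15,13) → add node 18 parent=4 cost=18
24. q=(14,10) nearest=7 d=1 new=(14,10) → add node 19 parent=7 cost=19
25. q=(4,20) nearest=11 d=1 new=(4,20) → add node 20 parent=11 cost=25

Node count: 21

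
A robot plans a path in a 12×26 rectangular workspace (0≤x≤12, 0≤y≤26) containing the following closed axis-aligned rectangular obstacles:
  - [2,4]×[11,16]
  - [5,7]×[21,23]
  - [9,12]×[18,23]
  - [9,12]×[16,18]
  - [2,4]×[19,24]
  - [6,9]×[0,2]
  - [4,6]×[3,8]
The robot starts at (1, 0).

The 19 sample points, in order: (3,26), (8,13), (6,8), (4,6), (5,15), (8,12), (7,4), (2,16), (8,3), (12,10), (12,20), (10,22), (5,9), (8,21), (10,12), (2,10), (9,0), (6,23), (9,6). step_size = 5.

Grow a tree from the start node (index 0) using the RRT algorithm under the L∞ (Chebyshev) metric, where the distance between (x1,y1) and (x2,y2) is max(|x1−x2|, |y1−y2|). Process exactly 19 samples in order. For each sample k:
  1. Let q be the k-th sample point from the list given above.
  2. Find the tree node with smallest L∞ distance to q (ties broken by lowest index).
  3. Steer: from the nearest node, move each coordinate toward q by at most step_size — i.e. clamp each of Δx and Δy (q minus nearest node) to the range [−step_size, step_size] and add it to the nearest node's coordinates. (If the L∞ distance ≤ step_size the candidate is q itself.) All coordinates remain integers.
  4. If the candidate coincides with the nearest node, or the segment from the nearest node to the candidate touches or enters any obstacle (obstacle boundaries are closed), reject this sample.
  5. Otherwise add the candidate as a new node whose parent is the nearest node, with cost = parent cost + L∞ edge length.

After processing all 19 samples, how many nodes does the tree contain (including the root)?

1. q=(3,26) nearest=0 d=26 new=(3,5) → add node 1 parent=0 cost=5
2. q=(8,13) nearest=1 d=8 new=(8,10) → blocked by [4,6]×[3,8], reject
3. q=(6,8) nearest=1 d=3 new=(6,8) → blocked by [4,6]×[3,8], reject
4. q=(4,6) nearest=1 d=1 new=(4,6) → blocked by [4,6]×[3,8], reject
5. q=(5,15) nearest=1 d=10 new=(5,10) → blocked by [4,6]×[3,8], reject
6. q=(8,12) nearest=1 d=7 new=(8,10) → blocked by [4,6]×[3,8], reject
7. q=(7,4) nearest=1 d=4 new=(7,4) → blocked by [4,6]×[3,8], reject
8. q=(2,16) nearest=1 d=11 new=(2,10) → add node 2 parent=1 cost=10
9. q=(8,3) nearest=1 d=5 new=(8,3) → blocked by [4,6]×[3,8], reject
10. q=(12,10) nearest=1 d=9 new=(8,10) → blocked by [4,6]×[3,8], reject
11. q=(12,20) nearest=2 d=10 new=(7,15) → blocked by [2,4]×[11,16], reject
12. q=(10,22) nearest=2 d=12 new=(7,15) → blocked by [2,4]×[11,16], reject
13. q=(5,9) nearest=2 d=3 new=(5,9) → add node 3 parent=2 cost=13
14. q=(8,21) nearest=2 d=11 new=(7,15) → blocked by [2,4]×[11,16], reject
15. q=(10,12) nearest=3 d=5 new=(10,12) → add node 4 parent=3 cost=18
16. q=(2,10) nearest=2 d=0 → coincident, reject
17. q=(9,0) nearest=1 d=6 new=(8,0) → blocked by [6,9]×[0,2], reject
18. q=(6,23) nearest=4 d=11 new=(6,17) → add node 5 parent=4 cost=23
19. q=(9,6) nearest=3 d=4 new=(9,6) → add node 6 parent=3 cost=17

Node count: 7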